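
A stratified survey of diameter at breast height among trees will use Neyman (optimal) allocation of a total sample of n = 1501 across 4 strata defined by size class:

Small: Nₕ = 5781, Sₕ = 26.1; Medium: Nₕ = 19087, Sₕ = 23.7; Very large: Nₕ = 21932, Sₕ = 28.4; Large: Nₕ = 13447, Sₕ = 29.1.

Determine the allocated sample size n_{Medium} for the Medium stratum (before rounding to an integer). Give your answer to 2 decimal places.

419.80

Neyman allocation: nₕ = n·NₕSₕ / Σⱼ NⱼSⱼ.
Σ NⱼSⱼ = 5781·26.1 + 19087·23.7 + 21932·28.4 + 13447·29.1 = 1.6174225 × 10^6.
n_{Medium} = 1501·19087·23.7 / (1.6174225 × 10^6) = 419.80.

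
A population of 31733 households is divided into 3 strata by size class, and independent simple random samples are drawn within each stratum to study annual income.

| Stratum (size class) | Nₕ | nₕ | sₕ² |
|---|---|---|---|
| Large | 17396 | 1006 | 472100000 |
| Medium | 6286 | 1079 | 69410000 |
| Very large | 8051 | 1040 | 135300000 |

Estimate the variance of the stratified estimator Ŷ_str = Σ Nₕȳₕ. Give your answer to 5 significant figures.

Var(Ŷ_str) = Σₕ Nₕ²(1 − fₕ)sₕ²/nₕ.
Large: 17396²·(1 − 1006/17396)·472100000/1006 = 1.3380254 × 10^14.
Medium: 6286²·(1 − 1079/6286)·69410000/1079 = 2.1055354 × 10^12.
Very large: 8051²·(1 − 1040/8051)·135300000/1040 = 7.3433504 × 10^12.
Sum = 1.4325143 × 10^14.

1.4325 × 10^14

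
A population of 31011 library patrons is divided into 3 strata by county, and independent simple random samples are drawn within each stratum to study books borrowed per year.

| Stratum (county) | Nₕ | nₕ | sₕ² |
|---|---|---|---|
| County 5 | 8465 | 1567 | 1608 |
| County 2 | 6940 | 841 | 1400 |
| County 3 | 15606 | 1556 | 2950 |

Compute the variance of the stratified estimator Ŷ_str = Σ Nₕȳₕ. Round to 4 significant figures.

5.461 × 10^8

Var(Ŷ_str) = Σₕ Nₕ²(1 − fₕ)sₕ²/nₕ.
County 5: 8465²·(1 − 1567/8465)·1608/1567 = 5.9919365 × 10^7.
County 2: 6940²·(1 − 841/6940)·1400/841 = 7.0461218 × 10^7.
County 3: 15606²·(1 − 1556/15606)·2950/1556 = 4.1570031 × 10^8.
Sum = 5.4608089 × 10^8.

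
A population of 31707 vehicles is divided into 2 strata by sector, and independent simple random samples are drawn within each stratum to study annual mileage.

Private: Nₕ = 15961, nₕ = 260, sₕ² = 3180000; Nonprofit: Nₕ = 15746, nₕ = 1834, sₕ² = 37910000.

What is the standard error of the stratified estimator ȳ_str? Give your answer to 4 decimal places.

Var(ȳ_str) = Σₕ Wₕ²(1 − fₕ)sₕ²/nₕ with Wₕ = Nₕ/N, N = 31707.
Private: Wₕ = 0.50339042; term = 0.50339042²·(1 − 0.01628971)·3180000/260 = 3048.8136.
Nonprofit: Wₕ = 0.49660958; term = 0.49660958²·(1 − 0.11647403)·37910000/1834 = 4504.0579.
Sum = 7552.8715.
SE = √(7552.8715) = 86.9073.

86.9073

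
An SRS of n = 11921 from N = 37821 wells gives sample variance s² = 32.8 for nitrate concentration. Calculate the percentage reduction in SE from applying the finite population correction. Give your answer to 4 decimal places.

17.2471

f = n/N = 11921/37821 = 0.31519526.
SE_no-fpc = √(s²/n) = 0.052454237; SE_fpc = √((1−f)s²/n) = 0.043407418.
Ratio = √(1−f) = 0.82752930. Reduction = 100·(1 − 0.82752930) = 17.2471%.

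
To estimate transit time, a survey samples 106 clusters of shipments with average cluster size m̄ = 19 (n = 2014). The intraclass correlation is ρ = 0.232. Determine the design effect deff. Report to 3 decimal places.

deff = 1 + (19 − 1)·0.232 = 1 + 4.176 = 5.176.

5.176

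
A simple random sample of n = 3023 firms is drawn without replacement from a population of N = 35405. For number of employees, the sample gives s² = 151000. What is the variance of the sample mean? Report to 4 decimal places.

45.6854

Under SRS without replacement, Var(ȳ) = (1 − f)·s²/n with f = n/N = 3023/35405 = 0.08538342.
Var(ȳ) = (1 − 0.08538342)·151000/3023 = 0.91461658·49.95038 = 45.685446.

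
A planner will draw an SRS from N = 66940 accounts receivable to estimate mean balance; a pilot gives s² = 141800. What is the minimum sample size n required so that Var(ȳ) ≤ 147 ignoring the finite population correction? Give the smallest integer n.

965

Without fpc, n₀ = s²/D = 141800/147 = 964.6259.
Rounding up, n = 965.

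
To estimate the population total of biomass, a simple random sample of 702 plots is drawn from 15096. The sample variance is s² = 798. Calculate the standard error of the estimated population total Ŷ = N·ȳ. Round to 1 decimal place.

Var(Ŷ) = N²·Var(ȳ) = N²·(1 − n/N)·s²/n.
f = 702/15096 = 0.04650238; Var(ȳ) = 0.95349762·798/702 = 1.0838905.
Var(Ŷ) = 15096² · 1.0838905 = 2.4700696 × 10^8.
SE(Ŷ) = √(2.4700696 × 10^8) = 15716.5.

15716.5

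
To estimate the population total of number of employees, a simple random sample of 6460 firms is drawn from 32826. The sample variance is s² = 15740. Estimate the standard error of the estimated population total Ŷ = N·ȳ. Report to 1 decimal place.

Var(Ŷ) = N²·Var(ȳ) = N²·(1 − n/N)·s²/n.
f = 6460/32826 = 0.19679522; Var(ȳ) = 0.80320478·15740/6460 = 1.9570345.
Var(Ŷ) = 32826² · 1.9570345 = 2.1087952 × 10^9.
SE(Ŷ) = √(2.1087952 × 10^9) = 45921.6.

45921.6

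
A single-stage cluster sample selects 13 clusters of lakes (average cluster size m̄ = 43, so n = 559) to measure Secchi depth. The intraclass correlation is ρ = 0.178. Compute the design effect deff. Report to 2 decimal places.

8.48

deff = 1 + (43 − 1)·0.178 = 1 + 7.476 = 8.476.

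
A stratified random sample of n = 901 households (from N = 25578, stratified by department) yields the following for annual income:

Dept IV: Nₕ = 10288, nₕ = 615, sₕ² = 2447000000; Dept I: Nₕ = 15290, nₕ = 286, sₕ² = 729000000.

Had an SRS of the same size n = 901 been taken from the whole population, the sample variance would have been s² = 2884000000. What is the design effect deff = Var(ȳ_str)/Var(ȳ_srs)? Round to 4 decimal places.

0.4854

Var(ȳ_str) = Σ Wₕ²(1−fₕ)sₕ²/nₕ with Wₕ = Nₕ/25578:
  Dept IV: (10288/25578)²·(1−615/10288)·2447000000/615 = 605226.35
  Dept I: (15290/25578)²·(1−286/15290)·729000000/286 = 893805.19
  → Var(ȳ_str) = 1.4990315 × 10^6.
Var(ȳ_srs) = (1 − 901/25578)·2884000000/901 = 3.0881348 × 10^6.
deff = (1.4990315 × 10^6) / (3.0881348 × 10^6) = 0.4854.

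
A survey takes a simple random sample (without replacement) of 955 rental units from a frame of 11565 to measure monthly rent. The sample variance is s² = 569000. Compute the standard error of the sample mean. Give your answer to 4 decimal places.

Under SRS without replacement, Var(ȳ) = (1 − f)·s²/n with f = n/N = 955/11565 = 0.08257674.
Var(ȳ) = (1 − 0.08257674)·569000/955 = 0.91742326·595.81152 = 546.61135.
SE(ȳ) = √(546.61135) = 23.3797.

23.3797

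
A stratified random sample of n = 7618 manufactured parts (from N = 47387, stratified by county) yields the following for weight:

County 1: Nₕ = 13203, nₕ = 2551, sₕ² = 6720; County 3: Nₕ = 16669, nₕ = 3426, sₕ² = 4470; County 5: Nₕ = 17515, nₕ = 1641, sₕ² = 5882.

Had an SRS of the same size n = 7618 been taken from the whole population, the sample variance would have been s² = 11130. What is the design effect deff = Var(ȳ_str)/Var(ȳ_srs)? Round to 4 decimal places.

Var(ȳ_str) = Σ Wₕ²(1−fₕ)sₕ²/nₕ with Wₕ = Nₕ/47387:
  County 1: (13203/47387)²·(1−2551/13203)·6720/2551 = 0.16498489
  County 3: (16669/47387)²·(1−3426/16669)·4470/3426 = 0.1282619
  County 5: (17515/47387)²·(1−1641/17515)·5882/1641 = 0.44380739
  → Var(ȳ_str) = 0.73705418.
Var(ȳ_srs) = (1 − 7618/47387)·11130/7618 = 1.2261388.
deff = 0.73705418 / 1.2261388 = 0.6011.

0.6011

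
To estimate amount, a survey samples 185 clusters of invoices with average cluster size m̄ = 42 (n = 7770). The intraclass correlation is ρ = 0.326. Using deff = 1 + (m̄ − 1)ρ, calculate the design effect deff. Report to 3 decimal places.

14.366

deff = 1 + (42 − 1)·0.326 = 1 + 13.366 = 14.366.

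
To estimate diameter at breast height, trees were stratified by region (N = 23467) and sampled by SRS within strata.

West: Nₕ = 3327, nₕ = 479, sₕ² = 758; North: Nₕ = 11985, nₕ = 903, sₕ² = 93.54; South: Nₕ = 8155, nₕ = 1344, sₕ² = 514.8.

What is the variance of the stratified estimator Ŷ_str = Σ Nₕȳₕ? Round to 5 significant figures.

5.0028 × 10^7

Var(Ŷ_str) = Σₕ Nₕ²(1 − fₕ)sₕ²/nₕ.
West: 3327²·(1 − 479/3327)·758/479 = 1.499431 × 10^7.
North: 11985²·(1 − 903/11985)·93.54/903 = 1.3758332 × 10^7.
South: 8155²·(1 − 1344/8155)·514.8/1344 = 2.1275223 × 10^7.
Sum = 5.0027865 × 10^7.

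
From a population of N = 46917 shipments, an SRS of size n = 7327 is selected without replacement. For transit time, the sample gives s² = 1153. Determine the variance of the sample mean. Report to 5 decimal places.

0.13279

Under SRS without replacement, Var(ȳ) = (1 − f)·s²/n with f = n/N = 7327/46917 = 0.15616941.
Var(ȳ) = (1 − 0.15616941)·1153/7327 = 0.84383059·0.15736318 = 0.13278786.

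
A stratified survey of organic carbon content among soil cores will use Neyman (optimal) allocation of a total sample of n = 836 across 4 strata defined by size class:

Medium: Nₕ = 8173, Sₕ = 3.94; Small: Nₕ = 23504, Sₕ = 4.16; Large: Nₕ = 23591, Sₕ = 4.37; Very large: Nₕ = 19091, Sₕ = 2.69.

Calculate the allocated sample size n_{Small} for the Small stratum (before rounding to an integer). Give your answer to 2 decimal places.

Neyman allocation: nₕ = n·NₕSₕ / Σⱼ NⱼSⱼ.
Σ NⱼSⱼ = 8173·3.94 + 23504·4.16 + 23591·4.37 + 19091·2.69 = 284425.72.
n_{Small} = 836·23504·4.16 / 284425.72 = 287.39.

287.39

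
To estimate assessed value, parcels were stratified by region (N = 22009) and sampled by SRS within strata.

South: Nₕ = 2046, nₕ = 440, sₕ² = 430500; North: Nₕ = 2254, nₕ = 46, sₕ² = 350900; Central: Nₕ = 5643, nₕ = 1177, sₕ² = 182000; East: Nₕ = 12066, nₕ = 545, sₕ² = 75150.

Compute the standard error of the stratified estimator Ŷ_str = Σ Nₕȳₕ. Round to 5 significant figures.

Var(Ŷ_str) = Σₕ Nₕ²(1 − fₕ)sₕ²/nₕ.
South: 2046²·(1 − 440/2046)·430500/440 = 3.214931 × 10^9.
North: 2254²·(1 − 46/2254)·350900/46 = 3.7964573 × 10^10.
Central: 5643²·(1 − 1177/5643)·182000/1177 = 3.8969398 × 10^9.
East: 12066²·(1 − 545/12066)·75150/545 = 1.9168405 × 10^10.
Sum = 6.4244849 × 10^10.
SE = √(6.4244849 × 10^10) = 253470.

253470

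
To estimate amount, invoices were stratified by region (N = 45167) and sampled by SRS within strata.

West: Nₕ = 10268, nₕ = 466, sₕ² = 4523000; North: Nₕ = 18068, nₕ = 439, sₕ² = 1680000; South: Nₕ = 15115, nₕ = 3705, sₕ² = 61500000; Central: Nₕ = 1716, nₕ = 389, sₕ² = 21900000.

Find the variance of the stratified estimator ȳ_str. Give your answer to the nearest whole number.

2542

Var(ȳ_str) = Σₕ Wₕ²(1 − fₕ)sₕ²/nₕ with Wₕ = Nₕ/N, N = 45167.
West: Wₕ = 0.22733412; term = 0.22733412²·(1 − 0.04538372)·4523000/466 = 478.84917.
North: Wₕ = 0.40002657; term = 0.40002657²·(1 − 0.02429710)·1680000/439 = 597.50292.
South: Wₕ = 0.33464698; term = 0.33464698²·(1 − 0.24512074)·61500000/3705 = 1403.2602.
Central: Wₕ = 0.03799234; term = 0.03799234²·(1 − 0.22668998)·21900000/389 = 62.840586.
Sum = 2542.4529.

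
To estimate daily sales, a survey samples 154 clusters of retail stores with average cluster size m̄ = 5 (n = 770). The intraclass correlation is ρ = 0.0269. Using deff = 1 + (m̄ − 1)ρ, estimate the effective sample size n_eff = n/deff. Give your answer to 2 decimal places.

deff = 1 + (5 − 1)·0.0269 = 1 + 0.1076 = 1.1076.
n_eff = 770 / 1.1076 = 695.20.

695.20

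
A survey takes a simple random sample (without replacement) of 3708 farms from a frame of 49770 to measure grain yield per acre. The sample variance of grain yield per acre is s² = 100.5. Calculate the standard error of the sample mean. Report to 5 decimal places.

0.15838

Under SRS without replacement, Var(ȳ) = (1 − f)·s²/n with f = n/N = 3708/49770 = 0.07450271.
Var(ȳ) = (1 − 0.07450271)·100.5/3708 = 0.92549729·0.02710356 = 0.025084271.
SE(ȳ) = √(0.025084271) = 0.15838.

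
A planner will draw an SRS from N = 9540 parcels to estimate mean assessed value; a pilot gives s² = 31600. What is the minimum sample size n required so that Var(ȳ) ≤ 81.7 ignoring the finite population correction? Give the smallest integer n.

387

Without fpc, n₀ = s²/D = 31600/81.7 = 386.7809.
Rounding up, n = 387.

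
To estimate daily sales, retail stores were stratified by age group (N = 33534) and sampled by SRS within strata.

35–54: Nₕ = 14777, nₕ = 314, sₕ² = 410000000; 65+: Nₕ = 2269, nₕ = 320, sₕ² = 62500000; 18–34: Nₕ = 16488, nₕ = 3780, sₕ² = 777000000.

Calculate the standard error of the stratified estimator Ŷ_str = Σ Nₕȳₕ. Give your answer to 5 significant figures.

Var(Ŷ_str) = Σₕ Nₕ²(1 − fₕ)sₕ²/nₕ.
35–54: 14777²·(1 − 314/14777)·410000000/314 = 2.7906082 × 10^14.
65+: 2269²·(1 − 320/2269)·62500000/320 = 8.6372676 × 10^11.
18–34: 16488²·(1 − 3780/16488)·777000000/3780 = 4.3069954 × 10^13.
Sum = 3.229945 × 10^14.
SE = √(3.229945 × 10^14) = 1.7972 × 10^7.

1.7972 × 10^7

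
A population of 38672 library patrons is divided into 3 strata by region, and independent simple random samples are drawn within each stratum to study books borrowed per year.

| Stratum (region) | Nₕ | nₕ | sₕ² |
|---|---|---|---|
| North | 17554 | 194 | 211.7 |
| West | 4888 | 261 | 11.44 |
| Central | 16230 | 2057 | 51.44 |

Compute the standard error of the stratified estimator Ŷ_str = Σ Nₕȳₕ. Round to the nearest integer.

Var(Ŷ_str) = Σₕ Nₕ²(1 − fₕ)sₕ²/nₕ.
North: 17554²·(1 − 194/17554)·211.7/194 = 3.325408 × 10^8.
West: 4888²·(1 − 261/4888)·11.44/261 = 991325.35.
Central: 16230²·(1 − 2057/16230)·51.44/2057 = 5.7523722 × 10^6.
Sum = 3.392845 × 10^8.
SE = √(3.392845 × 10^8) = 18420.

18420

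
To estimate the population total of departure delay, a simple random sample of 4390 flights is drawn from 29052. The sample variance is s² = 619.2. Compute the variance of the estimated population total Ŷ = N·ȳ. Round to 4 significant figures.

1.011 × 10^8

Var(Ŷ) = N²·Var(ȳ) = N²·(1 − n/N)·s²/n.
f = 4390/29052 = 0.15110836; Var(ȳ) = 0.84889164·619.2/4390 = 0.11973433.
Var(Ŷ) = 29052² · 0.11973433 = 1.0105801 × 10^8.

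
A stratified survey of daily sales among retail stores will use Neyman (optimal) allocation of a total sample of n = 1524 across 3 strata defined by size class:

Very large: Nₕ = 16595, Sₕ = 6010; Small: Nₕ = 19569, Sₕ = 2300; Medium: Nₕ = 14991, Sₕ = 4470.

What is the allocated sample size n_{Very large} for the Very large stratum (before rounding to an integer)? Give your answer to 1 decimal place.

Neyman allocation: nₕ = n·NₕSₕ / Σⱼ NⱼSⱼ.
Σ NⱼSⱼ = 16595·6010 + 19569·2300 + 14991·4470 = 2.1175442 × 10^8.
n_{Very large} = 1524·16595·6010 / (2.1175442 × 10^8) = 717.8.

717.8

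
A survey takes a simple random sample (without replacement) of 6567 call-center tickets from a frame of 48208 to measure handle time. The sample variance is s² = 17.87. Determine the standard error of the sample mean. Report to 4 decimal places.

0.0485

Under SRS without replacement, Var(ȳ) = (1 − f)·s²/n with f = n/N = 6567/48208 = 0.13622220.
Var(ȳ) = (1 − 0.13622220)·17.87/6567 = 0.86377780·0.0027211817 = 0.0023504963.
SE(ȳ) = √(0.0023504963) = 0.0485.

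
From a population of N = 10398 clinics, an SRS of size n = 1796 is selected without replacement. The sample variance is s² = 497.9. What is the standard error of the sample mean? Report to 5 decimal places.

0.47890

Under SRS without replacement, Var(ȳ) = (1 − f)·s²/n with f = n/N = 1796/10398 = 0.17272552.
Var(ȳ) = (1 − 0.17272552)·497.9/1796 = 0.82727448·0.27722717 = 0.22934296.
SE(ȳ) = √(0.22934296) = 0.47890.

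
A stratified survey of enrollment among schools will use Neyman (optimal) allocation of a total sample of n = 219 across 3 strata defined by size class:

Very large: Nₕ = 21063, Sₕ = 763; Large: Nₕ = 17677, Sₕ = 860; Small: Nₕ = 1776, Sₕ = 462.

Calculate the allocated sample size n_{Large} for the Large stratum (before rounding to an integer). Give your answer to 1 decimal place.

Neyman allocation: nₕ = n·NₕSₕ / Σⱼ NⱼSⱼ.
Σ NⱼSⱼ = 21063·763 + 17677·860 + 1776·462 = 3.2093801 × 10^7.
n_{Large} = 219·17677·860 / (3.2093801 × 10^7) = 103.7.

103.7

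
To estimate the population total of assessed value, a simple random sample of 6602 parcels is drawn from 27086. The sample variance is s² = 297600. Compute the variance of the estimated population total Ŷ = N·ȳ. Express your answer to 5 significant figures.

Var(Ŷ) = N²·Var(ȳ) = N²·(1 − n/N)·s²/n.
f = 6602/27086 = 0.24374215; Var(ȳ) = 0.75625785·297600/6602 = 34.090023.
Var(Ŷ) = 27086² · 34.090023 = 2.5010193 × 10^10.

2.5010 × 10^10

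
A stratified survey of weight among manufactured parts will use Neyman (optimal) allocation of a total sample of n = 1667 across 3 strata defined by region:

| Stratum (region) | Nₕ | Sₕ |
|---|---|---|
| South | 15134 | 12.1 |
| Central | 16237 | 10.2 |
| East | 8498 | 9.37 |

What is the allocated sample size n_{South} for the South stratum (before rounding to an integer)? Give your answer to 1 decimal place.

Neyman allocation: nₕ = n·NₕSₕ / Σⱼ NⱼSⱼ.
Σ NⱼSⱼ = 15134·12.1 + 16237·10.2 + 8498·9.37 = 428365.06.
n_{South} = 1667·15134·12.1 / 428365.06 = 712.6.

712.6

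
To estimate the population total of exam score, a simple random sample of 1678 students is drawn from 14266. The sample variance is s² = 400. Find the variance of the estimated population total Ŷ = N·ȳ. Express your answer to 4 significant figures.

Var(Ŷ) = N²·Var(ȳ) = N²·(1 − n/N)·s²/n.
f = 1678/14266 = 0.11762232; Var(ȳ) = 0.88237768·400/1678 = 0.21034033.
Var(Ŷ) = 14266² · 0.21034033 = 4.2808202 × 10^7.

4.281 × 10^7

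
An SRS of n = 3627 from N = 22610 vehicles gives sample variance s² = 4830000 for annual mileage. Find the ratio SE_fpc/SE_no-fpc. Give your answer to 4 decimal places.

0.9163

f = n/N = 3627/22610 = 0.16041575.
SE_no-fpc = √(s²/n) = 36.492178; SE_fpc = √((1−f)s²/n) = 33.437356.
Ratio = √(1−f) = 0.91628830.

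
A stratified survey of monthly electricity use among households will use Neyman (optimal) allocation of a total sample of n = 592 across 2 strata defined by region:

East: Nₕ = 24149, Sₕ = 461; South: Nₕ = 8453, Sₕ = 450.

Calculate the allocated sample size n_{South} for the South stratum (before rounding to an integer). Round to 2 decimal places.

Neyman allocation: nₕ = n·NₕSₕ / Σⱼ NⱼSⱼ.
Σ NⱼSⱼ = 24149·461 + 8453·450 = 1.4936539 × 10^7.
n_{South} = 592·8453·450 / (1.4936539 × 10^7) = 150.76.

150.76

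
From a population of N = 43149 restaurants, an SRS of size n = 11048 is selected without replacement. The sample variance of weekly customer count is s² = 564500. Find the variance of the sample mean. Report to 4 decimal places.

Under SRS without replacement, Var(ȳ) = (1 − f)·s²/n with f = n/N = 11048/43149 = 0.25604301.
Var(ȳ) = (1 − 0.25604301)·564500/11048 = 0.74395699·51.095221 = 38.012647.

38.0126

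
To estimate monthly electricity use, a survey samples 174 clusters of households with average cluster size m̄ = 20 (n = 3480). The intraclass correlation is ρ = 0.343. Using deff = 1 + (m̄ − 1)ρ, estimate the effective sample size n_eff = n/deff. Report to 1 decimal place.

463.0

deff = 1 + (20 − 1)·0.343 = 1 + 6.517 = 7.517.
n_eff = 3480 / 7.517 = 463.0.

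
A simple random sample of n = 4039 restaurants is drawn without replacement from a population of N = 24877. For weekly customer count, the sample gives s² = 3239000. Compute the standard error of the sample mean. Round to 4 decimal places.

25.9178

Under SRS without replacement, Var(ȳ) = (1 − f)·s²/n with f = n/N = 4039/24877 = 0.16235881.
Var(ȳ) = (1 − 0.16235881)·3239000/4039 = 0.83764119·801.93117 = 671.73058.
SE(ȳ) = √(671.73058) = 25.9178.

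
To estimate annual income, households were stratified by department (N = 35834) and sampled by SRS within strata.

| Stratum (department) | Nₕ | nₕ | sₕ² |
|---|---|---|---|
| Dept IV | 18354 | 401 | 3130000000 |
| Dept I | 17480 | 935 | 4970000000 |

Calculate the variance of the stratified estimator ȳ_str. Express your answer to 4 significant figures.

3.200 × 10^6

Var(ȳ_str) = Σₕ Wₕ²(1 − fₕ)sₕ²/nₕ with Wₕ = Nₕ/N, N = 35834.
Dept IV: Wₕ = 0.51219512; term = 0.51219512²·(1 − 0.02184810)·3130000000/401 = 2.0029825 × 10^6.
Dept I: Wₕ = 0.48780488; term = 0.48780488²·(1 − 0.05348970)·4970000000/935 = 1.1971881 × 10^6.
Sum = 3.2001706 × 10^6.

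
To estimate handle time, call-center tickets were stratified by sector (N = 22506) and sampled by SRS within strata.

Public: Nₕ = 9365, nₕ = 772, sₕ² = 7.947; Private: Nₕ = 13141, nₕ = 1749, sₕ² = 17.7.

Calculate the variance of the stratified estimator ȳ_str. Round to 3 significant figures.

Var(ȳ_str) = Σₕ Wₕ²(1 − fₕ)sₕ²/nₕ with Wₕ = Nₕ/N, N = 22506.
Public: Wₕ = 0.41611126; term = 0.41611126²·(1 − 0.08243460)·7.947/772 = 0.0016354673.
Private: Wₕ = 0.58388874; term = 0.58388874²·(1 − 0.13309489)·17.7/1749 = 0.0029909918.
Sum = 0.0046264591.

0.00463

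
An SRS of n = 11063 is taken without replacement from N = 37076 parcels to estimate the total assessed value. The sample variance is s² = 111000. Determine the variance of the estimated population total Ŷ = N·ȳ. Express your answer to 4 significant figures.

Var(Ŷ) = N²·Var(ȳ) = N²·(1 − n/N)·s²/n.
f = 11063/37076 = 0.29838710; Var(ȳ) = 0.70161290·111000/11063 = 7.0395943.
Var(Ŷ) = 37076² · 7.0395943 = 9.6768359 × 10^9.

9.677 × 10^9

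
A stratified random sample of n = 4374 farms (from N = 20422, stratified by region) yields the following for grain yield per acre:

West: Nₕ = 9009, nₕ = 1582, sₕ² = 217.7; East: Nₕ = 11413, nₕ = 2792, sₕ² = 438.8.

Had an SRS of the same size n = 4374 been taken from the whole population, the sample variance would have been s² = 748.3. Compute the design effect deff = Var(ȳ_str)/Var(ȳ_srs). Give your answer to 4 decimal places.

0.4400

Var(ȳ_str) = Σ Wₕ²(1−fₕ)sₕ²/nₕ with Wₕ = Nₕ/20422:
  West: (9009/20422)²·(1−1582/9009)·217.7/1582 = 0.022077272
  East: (11413/20422)²·(1−2792/11413)·438.8/2792 = 0.037077643
  → Var(ȳ_str) = 0.059154915.
Var(ȳ_srs) = (1 − 4374/20422)·748.3/4374 = 0.13443725.
deff = 0.059154915 / 0.13443725 = 0.4400.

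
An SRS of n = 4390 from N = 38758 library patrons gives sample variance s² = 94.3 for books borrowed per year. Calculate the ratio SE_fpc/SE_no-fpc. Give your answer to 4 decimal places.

f = n/N = 4390/38758 = 0.11326694.
SE_no-fpc = √(s²/n) = 0.14656274; SE_fpc = √((1−f)s²/n) = 0.13801301.
Ratio = √(1−f) = 0.94166505.

0.9417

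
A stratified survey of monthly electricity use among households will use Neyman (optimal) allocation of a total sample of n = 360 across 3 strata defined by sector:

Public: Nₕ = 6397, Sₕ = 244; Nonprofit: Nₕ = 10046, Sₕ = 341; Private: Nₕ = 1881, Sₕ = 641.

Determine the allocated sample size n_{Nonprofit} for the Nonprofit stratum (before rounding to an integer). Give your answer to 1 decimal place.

Neyman allocation: nₕ = n·NₕSₕ / Σⱼ NⱼSⱼ.
Σ NⱼSⱼ = 6397·244 + 10046·341 + 1881·641 = 6.192275 × 10^6.
n_{Nonprofit} = 360·10046·341 / (6.192275 × 10^6) = 199.2.

199.2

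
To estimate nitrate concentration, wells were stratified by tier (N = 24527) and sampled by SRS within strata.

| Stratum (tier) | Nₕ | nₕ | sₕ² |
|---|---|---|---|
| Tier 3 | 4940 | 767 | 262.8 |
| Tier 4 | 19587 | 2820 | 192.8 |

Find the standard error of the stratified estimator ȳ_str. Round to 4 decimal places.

0.2215

Var(ȳ_str) = Σₕ Wₕ²(1 − fₕ)sₕ²/nₕ with Wₕ = Nₕ/N, N = 24527.
Tier 3: Wₕ = 0.20141069; term = 0.20141069²·(1 − 0.15526316)·262.8/767 = 0.011741308.
Tier 4: Wₕ = 0.79858931; term = 0.79858931²·(1 − 0.14397304)·192.8/2820 = 0.037324358.
Sum = 0.049065666.
SE = √(0.049065666) = 0.2215.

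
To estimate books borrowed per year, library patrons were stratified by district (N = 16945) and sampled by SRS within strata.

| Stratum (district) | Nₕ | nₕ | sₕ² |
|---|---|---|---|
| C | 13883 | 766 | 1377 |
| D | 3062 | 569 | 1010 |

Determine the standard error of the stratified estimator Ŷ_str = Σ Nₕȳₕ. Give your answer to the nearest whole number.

Var(Ŷ_str) = Σₕ Nₕ²(1 − fₕ)sₕ²/nₕ.
C: 13883²·(1 − 766/13883)·1377/766 = 3.2735804 × 10^8.
D: 3062²·(1 − 569/3062)·1010/569 = 1.3549915 × 10^7.
Sum = 3.4090796 × 10^8.
SE = √(3.4090796 × 10^8) = 18464.

18464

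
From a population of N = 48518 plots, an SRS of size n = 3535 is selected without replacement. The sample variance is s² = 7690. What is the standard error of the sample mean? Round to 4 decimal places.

Under SRS without replacement, Var(ȳ) = (1 − f)·s²/n with f = n/N = 3535/48518 = 0.07285956.
Var(ȳ) = (1 − 0.07285956)·7690/3535 = 0.92714044·2.175389 = 2.0168911.
SE(ȳ) = √(2.0168911) = 1.4202.

1.4202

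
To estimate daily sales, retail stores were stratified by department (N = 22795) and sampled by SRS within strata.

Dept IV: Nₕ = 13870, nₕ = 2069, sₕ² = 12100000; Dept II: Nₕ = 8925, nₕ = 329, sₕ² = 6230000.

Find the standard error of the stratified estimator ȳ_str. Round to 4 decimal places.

Var(ȳ_str) = Σₕ Wₕ²(1 − fₕ)sₕ²/nₕ with Wₕ = Nₕ/N, N = 22795.
Dept IV: Wₕ = 0.60846677; term = 0.60846677²·(1 − 0.14917087)·12100000/2069 = 1842.2177.
Dept II: Wₕ = 0.39153323; term = 0.39153323²·(1 − 0.03686275)·6230000/329 = 2795.8739.
Sum = 4638.0916.
SE = √(4638.0916) = 68.1035.

68.1035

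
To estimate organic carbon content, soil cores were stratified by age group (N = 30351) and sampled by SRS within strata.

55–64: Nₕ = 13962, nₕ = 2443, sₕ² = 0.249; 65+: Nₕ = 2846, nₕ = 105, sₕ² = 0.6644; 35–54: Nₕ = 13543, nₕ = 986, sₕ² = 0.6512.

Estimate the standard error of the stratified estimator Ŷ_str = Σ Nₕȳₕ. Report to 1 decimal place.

Var(Ŷ_str) = Σₕ Nₕ²(1 − fₕ)sₕ²/nₕ.
55–64: 13962²·(1 − 2443/13962)·0.249/2443 = 16392.24.
65+: 2846²·(1 − 105/2846)·0.6644/105 = 49361.035.
35–54: 13543²·(1 − 986/13543)·0.6512/986 = 112315.13.
Sum = 178068.41.
SE = √(178068.41) = 422.0.

422.0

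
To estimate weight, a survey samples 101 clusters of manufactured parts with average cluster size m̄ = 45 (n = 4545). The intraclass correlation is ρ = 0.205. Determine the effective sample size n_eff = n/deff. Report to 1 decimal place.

deff = 1 + (45 − 1)·0.205 = 1 + 9.02 = 10.02.
n_eff = 4545 / 10.02 = 453.6.

453.6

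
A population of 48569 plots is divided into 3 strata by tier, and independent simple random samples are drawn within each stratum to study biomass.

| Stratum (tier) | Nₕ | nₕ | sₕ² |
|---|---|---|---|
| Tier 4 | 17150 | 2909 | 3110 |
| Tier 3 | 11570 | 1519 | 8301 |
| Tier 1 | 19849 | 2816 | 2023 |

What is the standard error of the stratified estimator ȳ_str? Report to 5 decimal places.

Var(ȳ_str) = Σₕ Wₕ²(1 − fₕ)sₕ²/nₕ with Wₕ = Nₕ/N, N = 48569.
Tier 4: Wₕ = 0.35310589; term = 0.35310589²·(1 − 0.16962099)·3110/2909 = 0.11068862.
Tier 3: Wₕ = 0.23821779; term = 0.23821779²·(1 − 0.13128781)·8301/1519 = 0.2693996.
Tier 1: Wₕ = 0.40867632; term = 0.40867632²·(1 − 0.14187113)·2023/2816 = 0.10296146.
Sum = 0.48304968.
SE = √(0.48304968) = 0.69502.

0.69502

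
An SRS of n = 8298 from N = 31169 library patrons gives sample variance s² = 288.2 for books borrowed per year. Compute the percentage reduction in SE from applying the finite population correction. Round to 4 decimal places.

f = n/N = 8298/31169 = 0.26622606.
SE_no-fpc = √(s²/n) = 0.18636325; SE_fpc = √((1−f)s²/n) = 0.15963989.
Ratio = √(1−f) = 0.85660606. Reduction = 100·(1 − 0.85660606) = 14.3394%.

14.3394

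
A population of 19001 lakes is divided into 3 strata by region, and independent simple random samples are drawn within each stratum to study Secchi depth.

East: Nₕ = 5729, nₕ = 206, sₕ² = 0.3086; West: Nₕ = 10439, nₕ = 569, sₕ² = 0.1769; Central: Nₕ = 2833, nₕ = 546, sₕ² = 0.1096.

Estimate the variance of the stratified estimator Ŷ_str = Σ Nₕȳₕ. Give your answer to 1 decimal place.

80733.6

Var(Ŷ_str) = Σₕ Nₕ²(1 − fₕ)sₕ²/nₕ.
East: 5729²·(1 − 206/5729)·0.3086/206 = 47400.461.
West: 10439²·(1 − 569/10439)·0.1769/569 = 32032.558.
Central: 2833²·(1 − 546/2833)·0.1096/546 = 1300.5608.
Sum = 80733.58.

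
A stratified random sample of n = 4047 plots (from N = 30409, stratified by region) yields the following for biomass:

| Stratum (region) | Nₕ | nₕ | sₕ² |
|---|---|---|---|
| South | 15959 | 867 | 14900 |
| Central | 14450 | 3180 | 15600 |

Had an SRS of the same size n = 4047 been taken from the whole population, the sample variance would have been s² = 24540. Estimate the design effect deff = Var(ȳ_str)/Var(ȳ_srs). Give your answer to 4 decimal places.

Var(ȳ_str) = Σ Wₕ²(1−fₕ)sₕ²/nₕ with Wₕ = Nₕ/30409:
  South: (15959/30409)²·(1−867/15959)·14900/867 = 4.4762606
  Central: (14450/30409)²·(1−3180/14450)·15600/3180 = 0.86394275
  → Var(ȳ_str) = 5.3402034.
Var(ȳ_srs) = (1 − 4047/30409)·24540/4047 = 5.256753.
deff = 5.3402034 / 5.256753 = 1.0159.

1.0159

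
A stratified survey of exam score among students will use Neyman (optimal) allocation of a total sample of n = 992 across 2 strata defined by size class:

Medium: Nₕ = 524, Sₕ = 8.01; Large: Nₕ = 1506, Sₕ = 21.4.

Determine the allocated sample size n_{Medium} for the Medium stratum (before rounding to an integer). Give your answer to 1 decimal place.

114.3

Neyman allocation: nₕ = n·NₕSₕ / Σⱼ NⱼSⱼ.
Σ NⱼSⱼ = 524·8.01 + 1506·21.4 = 36425.64.
n_{Medium} = 992·524·8.01 / 36425.64 = 114.3.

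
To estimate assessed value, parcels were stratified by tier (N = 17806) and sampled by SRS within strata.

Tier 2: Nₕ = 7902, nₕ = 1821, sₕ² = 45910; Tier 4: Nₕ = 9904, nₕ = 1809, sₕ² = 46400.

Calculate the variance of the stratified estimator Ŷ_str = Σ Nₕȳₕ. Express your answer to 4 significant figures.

3.268 × 10^9

Var(Ŷ_str) = Σₕ Nₕ²(1 − fₕ)sₕ²/nₕ.
Tier 2: 7902²·(1 − 1821/7902)·45910/1821 = 1.2114608 × 10^9.
Tier 4: 9904²·(1 − 1809/9904)·46400/1809 = 2.0563967 × 10^9.
Sum = 3.2678575 × 10^9.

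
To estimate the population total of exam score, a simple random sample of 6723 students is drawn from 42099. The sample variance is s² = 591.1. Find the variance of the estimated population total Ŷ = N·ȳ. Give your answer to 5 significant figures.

1.3094 × 10^8

Var(Ŷ) = N²·Var(ȳ) = N²·(1 − n/N)·s²/n.
f = 6723/42099 = 0.15969500; Var(ȳ) = 0.84030500·591.1/6723 = 0.073881345.
Var(Ŷ) = 42099² · 0.073881345 = 1.3094181 × 10^8.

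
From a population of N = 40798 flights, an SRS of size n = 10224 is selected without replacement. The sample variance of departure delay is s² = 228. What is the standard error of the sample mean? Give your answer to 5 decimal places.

0.12927

Under SRS without replacement, Var(ȳ) = (1 − f)·s²/n with f = n/N = 10224/40798 = 0.25060052.
Var(ȳ) = (1 − 0.25060052)·228/10224 = 0.74939948·0.022300469 = 0.01671196.
SE(ȳ) = √(0.01671196) = 0.12927.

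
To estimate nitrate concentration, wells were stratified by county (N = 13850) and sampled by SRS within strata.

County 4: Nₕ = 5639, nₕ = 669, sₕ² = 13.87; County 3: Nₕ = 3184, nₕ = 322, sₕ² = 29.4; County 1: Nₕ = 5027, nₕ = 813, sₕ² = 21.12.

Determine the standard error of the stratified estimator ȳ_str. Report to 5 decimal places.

Var(ȳ_str) = Σₕ Wₕ²(1 − fₕ)sₕ²/nₕ with Wₕ = Nₕ/N, N = 13850.
County 4: Wₕ = 0.40714801; term = 0.40714801²·(1 − 0.11863806)·13.87/669 = 0.0030290698.
County 3: Wₕ = 0.22989170; term = 0.22989170²·(1 − 0.10113065)·29.4/322 = 0.0043374512.
County 1: Wₕ = 0.36296029; term = 0.36296029²·(1 − 0.16172668)·21.12/813 = 0.002868846.
Sum = 0.010235367.
SE = √(0.010235367) = 0.10117.

0.10117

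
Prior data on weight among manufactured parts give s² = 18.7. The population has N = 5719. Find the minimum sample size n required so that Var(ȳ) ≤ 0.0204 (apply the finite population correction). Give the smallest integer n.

Without fpc, n₀ = s²/D = 18.7/0.0204 = 916.6667.
With fpc, (1 − n/N)·s²/n ≤ D requires n ≥ n₀/(1 + n₀/N) = 916.6667/(1 + 916.6667/5719) = 790.0362.
Rounding up, n = 791.

791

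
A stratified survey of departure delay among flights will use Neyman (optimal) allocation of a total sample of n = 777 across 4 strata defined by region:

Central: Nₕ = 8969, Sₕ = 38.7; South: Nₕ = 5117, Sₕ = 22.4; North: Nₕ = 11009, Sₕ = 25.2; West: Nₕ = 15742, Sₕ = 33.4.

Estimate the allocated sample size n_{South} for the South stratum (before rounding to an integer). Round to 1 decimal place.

Neyman allocation: nₕ = n·NₕSₕ / Σⱼ NⱼSⱼ.
Σ NⱼSⱼ = 8969·38.7 + 5117·22.4 + 11009·25.2 + 15742·33.4 = 1.2649307 × 10^6.
n_{South} = 777·5117·22.4 / (1.2649307 × 10^6) = 70.4.

70.4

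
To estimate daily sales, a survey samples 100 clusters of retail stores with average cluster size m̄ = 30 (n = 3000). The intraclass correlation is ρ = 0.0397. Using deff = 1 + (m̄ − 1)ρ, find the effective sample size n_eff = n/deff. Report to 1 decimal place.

deff = 1 + (30 − 1)·0.0397 = 1 + 1.1513 = 2.1513.
n_eff = 3000 / 2.1513 = 1394.5.

1394.5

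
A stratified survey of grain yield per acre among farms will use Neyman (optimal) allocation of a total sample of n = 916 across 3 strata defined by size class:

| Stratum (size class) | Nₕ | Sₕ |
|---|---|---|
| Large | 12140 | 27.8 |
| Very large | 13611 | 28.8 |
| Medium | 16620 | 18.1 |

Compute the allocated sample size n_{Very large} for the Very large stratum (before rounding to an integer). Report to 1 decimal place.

Neyman allocation: nₕ = n·NₕSₕ / Σⱼ NⱼSⱼ.
Σ NⱼSⱼ = 12140·27.8 + 13611·28.8 + 16620·18.1 = 1.0303108 × 10^6.
n_{Very large} = 916·13611·28.8 / (1.0303108 × 10^6) = 348.5.

348.5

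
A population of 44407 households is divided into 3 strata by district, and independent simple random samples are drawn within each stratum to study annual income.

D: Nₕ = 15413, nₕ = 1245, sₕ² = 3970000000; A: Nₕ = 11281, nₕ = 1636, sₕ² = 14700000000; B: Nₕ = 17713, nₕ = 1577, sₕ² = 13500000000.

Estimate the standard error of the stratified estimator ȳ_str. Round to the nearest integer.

Var(ȳ_str) = Σₕ Wₕ²(1 − fₕ)sₕ²/nₕ with Wₕ = Nₕ/N, N = 44407.
D: Wₕ = 0.34708492; term = 0.34708492²·(1 − 0.08077597)·3970000000/1245 = 353113.25.
A: Wₕ = 0.25403653; term = 0.25403653²·(1 − 0.14502260)·14700000000/1636 = 495770.86.
B: Wₕ = 0.39887856; term = 0.39887856²·(1 − 0.08903066)·13500000000/1577 = 1.2407584 × 10^6.
Sum = 2.0896425 × 10^6.
SE = √(2.0896425 × 10^6) = 1446.

1446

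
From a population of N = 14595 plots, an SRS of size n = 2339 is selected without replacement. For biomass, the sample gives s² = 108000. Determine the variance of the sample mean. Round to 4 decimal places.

Under SRS without replacement, Var(ȳ) = (1 − f)·s²/n with f = n/N = 2339/14595 = 0.16026036.
Var(ȳ) = (1 − 0.16026036)·108000/2339 = 0.83973964·46.173578 = 38.773784.

38.7738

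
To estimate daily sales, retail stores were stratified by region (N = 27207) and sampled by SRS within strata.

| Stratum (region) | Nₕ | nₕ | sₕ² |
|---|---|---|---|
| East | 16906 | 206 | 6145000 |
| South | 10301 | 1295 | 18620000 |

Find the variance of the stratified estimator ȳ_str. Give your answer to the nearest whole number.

13180

Var(ȳ_str) = Σₕ Wₕ²(1 − fₕ)sₕ²/nₕ with Wₕ = Nₕ/N, N = 27207.
East: Wₕ = 0.62138420; term = 0.62138420²·(1 − 0.01218502)·6145000/206 = 11377.601.
South: Wₕ = 0.37861580; term = 0.37861580²·(1 − 0.12571595)·18620000/1295 = 1802.0213.
Sum = 13179.622.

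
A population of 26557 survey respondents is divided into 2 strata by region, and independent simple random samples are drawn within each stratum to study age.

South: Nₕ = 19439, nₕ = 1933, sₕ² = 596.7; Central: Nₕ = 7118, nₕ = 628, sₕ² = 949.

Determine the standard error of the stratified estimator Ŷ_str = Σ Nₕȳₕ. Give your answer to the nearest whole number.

Var(Ŷ_str) = Σₕ Nₕ²(1 − fₕ)sₕ²/nₕ.
South: 19439²·(1 − 1933/19439)·596.7/1933 = 1.0504733 × 10^8.
Central: 7118²·(1 − 628/7118)·949/628 = 6.9808652 × 10^7.
Sum = 1.7485598 × 10^8.
SE = √(1.7485598 × 10^8) = 13223.

13223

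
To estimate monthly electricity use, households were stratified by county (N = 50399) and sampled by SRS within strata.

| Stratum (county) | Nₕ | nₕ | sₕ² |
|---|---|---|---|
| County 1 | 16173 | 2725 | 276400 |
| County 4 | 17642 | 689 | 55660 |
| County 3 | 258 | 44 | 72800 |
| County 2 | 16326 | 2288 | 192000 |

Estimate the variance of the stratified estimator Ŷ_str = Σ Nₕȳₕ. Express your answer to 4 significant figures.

Var(Ŷ_str) = Σₕ Nₕ²(1 − fₕ)sₕ²/nₕ.
County 1: 16173²·(1 − 2725/16173)·276400/2725 = 2.2060727 × 10^10.
County 4: 17642²·(1 − 689/17642)·55660/689 = 2.4161192 × 10^10.
County 3: 258²·(1 − 44/258)·72800/44 = 9.1350764 × 10^7.
County 2: 16326²·(1 − 2288/16326)·192000/2288 = 1.9232256 × 10^10.
Sum = 6.5545526 × 10^10.

6.555 × 10^10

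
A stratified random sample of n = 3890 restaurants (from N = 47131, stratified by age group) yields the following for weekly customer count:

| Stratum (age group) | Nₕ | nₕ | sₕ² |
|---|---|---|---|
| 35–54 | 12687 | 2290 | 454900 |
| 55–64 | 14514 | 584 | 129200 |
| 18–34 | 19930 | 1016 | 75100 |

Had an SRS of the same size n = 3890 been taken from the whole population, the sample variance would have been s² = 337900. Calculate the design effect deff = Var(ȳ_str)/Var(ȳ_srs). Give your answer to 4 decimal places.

0.5581

Var(ȳ_str) = Σ Wₕ²(1−fₕ)sₕ²/nₕ with Wₕ = Nₕ/47131:
  35–54: (12687/47131)²·(1−2290/12687)·454900/2290 = 11.795983
  55–64: (14514/47131)²·(1−584/14514)·129200/584 = 20.136064
  18–34: (19930/47131)²·(1−1016/19930)·75100/1016 = 12.543641
  → Var(ȳ_str) = 44.475688.
Var(ȳ_srs) = (1 − 3890/47131)·337900/3890 = 79.694374.
deff = 44.475688 / 79.694374 = 0.5581.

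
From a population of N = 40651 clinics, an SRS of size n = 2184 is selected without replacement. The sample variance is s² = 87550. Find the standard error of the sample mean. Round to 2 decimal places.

Under SRS without replacement, Var(ȳ) = (1 − f)·s²/n with f = n/N = 2184/40651 = 0.05372562.
Var(ȳ) = (1 − 0.05372562)·87550/2184 = 0.94627438·40.086996 = 37.933298.
SE(ȳ) = √(37.933298) = 6.16.

6.16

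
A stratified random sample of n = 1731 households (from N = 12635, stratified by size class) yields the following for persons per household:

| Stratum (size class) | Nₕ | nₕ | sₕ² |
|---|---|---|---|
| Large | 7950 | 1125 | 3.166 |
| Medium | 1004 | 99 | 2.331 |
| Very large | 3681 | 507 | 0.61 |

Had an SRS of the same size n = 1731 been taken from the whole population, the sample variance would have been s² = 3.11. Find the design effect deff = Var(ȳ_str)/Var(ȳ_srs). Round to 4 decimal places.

Var(ȳ_str) = Σ Wₕ²(1−fₕ)sₕ²/nₕ with Wₕ = Nₕ/12635:
  Large: (7950/12635)²·(1−1125/7950)·3.166/1125 = 9.5648393 × 10^-4
  Medium: (1004/12635)²·(1−99/1004)·2.331/99 = 1.3401052 × 10^-4
  Very large: (3681/12635)²·(1−507/3681)·0.61/507 = 8.8052993 × 10^-5
  → Var(ȳ_str) = 0.0011785474.
Var(ȳ_srs) = (1 − 1731/12635)·3.11/1731 = 0.0015505077.
deff = 0.0011785474 / 0.0015505077 = 0.7601.

0.7601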